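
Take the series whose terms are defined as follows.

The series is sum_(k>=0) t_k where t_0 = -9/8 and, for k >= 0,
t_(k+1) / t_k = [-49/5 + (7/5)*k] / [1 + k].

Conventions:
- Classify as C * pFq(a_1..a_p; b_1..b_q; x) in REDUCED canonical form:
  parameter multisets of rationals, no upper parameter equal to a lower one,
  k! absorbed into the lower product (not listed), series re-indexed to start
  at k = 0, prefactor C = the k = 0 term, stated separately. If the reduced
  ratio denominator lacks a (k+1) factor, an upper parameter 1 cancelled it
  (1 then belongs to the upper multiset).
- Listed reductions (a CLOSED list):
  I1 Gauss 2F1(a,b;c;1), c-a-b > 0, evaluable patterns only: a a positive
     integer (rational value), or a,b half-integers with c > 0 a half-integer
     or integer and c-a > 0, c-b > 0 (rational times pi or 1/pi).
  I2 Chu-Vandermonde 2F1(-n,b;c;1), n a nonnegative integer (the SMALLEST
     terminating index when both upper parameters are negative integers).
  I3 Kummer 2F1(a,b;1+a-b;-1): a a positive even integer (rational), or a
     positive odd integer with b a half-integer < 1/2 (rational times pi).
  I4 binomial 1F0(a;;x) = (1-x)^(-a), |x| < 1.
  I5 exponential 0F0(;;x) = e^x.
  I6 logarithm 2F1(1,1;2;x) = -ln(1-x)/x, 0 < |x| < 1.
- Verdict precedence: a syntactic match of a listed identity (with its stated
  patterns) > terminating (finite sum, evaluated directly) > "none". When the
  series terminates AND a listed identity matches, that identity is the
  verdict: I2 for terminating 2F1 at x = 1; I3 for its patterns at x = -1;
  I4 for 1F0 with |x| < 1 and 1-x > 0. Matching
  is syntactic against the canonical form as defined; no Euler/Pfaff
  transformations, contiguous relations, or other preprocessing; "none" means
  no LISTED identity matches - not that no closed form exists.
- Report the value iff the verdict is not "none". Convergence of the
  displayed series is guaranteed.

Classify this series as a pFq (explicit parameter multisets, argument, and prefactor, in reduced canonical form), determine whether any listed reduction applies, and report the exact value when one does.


Reduced: x = 7/5, 1F0, upper = {-7}, lower = {-}, C = -9/8. Verdict: terminating. (-7)_k vanishes past k = 7, leaving a 8-term sum, computed directly. Its exact value is 144/78125.

Key observation: t_0 = -9/8 here, and factor the ratio over Q (prefactor -9/8): negated roots = parameters.
Consecutive-term ratio: r(k) = (7/5) * (k-7) / [(k+1)] - poly over poly, x = (7/5) from leading terms; C = -9/8 at k = 0.


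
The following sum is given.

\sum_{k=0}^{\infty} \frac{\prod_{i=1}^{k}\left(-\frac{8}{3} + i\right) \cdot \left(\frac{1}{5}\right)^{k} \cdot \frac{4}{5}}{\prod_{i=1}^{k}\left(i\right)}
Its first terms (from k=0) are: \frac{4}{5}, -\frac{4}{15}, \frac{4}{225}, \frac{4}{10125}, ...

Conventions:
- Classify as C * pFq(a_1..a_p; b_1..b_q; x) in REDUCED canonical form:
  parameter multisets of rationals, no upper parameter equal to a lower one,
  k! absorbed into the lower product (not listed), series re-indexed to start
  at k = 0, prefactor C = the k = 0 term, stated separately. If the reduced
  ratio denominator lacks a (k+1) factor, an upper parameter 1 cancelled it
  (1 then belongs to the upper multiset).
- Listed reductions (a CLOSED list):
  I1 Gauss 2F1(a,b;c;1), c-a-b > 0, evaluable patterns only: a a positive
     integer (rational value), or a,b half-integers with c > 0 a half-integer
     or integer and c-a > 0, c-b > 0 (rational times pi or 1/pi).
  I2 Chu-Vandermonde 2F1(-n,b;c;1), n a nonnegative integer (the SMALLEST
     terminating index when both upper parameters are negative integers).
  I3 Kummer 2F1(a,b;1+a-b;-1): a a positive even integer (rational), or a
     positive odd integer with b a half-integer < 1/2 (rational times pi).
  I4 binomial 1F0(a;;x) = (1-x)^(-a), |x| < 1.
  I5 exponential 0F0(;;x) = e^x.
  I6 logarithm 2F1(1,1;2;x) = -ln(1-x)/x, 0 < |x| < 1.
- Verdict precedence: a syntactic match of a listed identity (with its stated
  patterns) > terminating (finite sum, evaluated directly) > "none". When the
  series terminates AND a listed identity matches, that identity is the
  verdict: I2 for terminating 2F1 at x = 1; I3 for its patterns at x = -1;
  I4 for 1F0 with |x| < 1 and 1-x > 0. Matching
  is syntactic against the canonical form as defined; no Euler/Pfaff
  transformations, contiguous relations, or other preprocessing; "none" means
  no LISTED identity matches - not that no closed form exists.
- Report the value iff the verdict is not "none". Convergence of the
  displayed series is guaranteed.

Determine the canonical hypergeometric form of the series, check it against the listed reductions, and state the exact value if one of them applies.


Key observation: from the first term \frac{4}{5}: the product of the first k integers (C = 4/5, x = 1/5) is k!.
Step ratio: r(k) = \frac{1}{5} * (k-\frac{5}{3}) / [(k+1)] - rational in k. x = \frac{1}{5}; t_0 = \frac{4}{5}; negate the roots.

This is \frac{4}{5} * 1F0(-\frac{5}{3}; -; \frac{1}{5}) in reduced canonical form. Verdict: the binomial series (I4) applies (the 1F0 binomial series: exponent 5/3, x = \frac{1}{5}). Sum: \frac{4}{5} \cdot \left(\frac{4}{5}\right)^{\frac{5}{3}}.


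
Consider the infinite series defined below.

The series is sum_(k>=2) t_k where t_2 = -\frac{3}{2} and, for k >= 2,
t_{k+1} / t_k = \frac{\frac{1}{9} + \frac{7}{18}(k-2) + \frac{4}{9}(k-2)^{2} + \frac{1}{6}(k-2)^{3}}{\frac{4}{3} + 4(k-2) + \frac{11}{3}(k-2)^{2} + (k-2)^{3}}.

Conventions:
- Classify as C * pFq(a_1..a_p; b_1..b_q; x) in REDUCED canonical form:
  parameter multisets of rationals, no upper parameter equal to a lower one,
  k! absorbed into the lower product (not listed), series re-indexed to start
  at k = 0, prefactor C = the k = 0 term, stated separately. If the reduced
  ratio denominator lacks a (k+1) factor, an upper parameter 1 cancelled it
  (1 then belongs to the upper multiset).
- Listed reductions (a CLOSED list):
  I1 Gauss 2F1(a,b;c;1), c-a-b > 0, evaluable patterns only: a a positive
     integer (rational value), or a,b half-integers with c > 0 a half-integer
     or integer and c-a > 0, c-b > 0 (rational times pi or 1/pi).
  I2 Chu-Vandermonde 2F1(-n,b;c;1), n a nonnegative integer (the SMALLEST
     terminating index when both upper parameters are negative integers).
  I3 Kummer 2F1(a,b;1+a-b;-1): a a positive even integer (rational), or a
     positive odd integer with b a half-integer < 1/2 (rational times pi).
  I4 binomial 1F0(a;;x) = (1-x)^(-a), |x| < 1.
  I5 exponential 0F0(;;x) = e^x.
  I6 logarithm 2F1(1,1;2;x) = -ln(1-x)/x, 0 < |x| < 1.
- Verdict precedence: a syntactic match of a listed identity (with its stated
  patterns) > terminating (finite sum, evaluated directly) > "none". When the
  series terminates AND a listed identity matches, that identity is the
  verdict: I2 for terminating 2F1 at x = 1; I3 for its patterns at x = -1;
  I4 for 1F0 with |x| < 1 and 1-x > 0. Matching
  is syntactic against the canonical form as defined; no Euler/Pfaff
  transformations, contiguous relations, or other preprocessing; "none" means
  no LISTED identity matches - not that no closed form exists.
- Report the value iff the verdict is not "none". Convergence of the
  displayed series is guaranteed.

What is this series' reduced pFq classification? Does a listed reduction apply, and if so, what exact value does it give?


The series (x = \frac{1}{6}) is 2F1: upper {1, 1}, lower {2}, prefactor -\frac{3}{2}. Verdict: the logarithmic series (I6) matches (the logarithm: parameters (1,1;2), x = \frac{1}{6}). Exact value: 9 \cdot \ln\left(\frac{5}{6}\right).

Structural cue: from the first term -\frac{3}{2}: factor the ratio over Q (C = -3/2, x = 1/6): negated roots = parameters.
Adjacent-term ratio: r(k) = \frac{1}{6} * (k+1) (k+1) / [(k+2) (k+1)] ; factor over Q: parameters, x = \frac{1}{6}, and C = -\frac{3}{2}.


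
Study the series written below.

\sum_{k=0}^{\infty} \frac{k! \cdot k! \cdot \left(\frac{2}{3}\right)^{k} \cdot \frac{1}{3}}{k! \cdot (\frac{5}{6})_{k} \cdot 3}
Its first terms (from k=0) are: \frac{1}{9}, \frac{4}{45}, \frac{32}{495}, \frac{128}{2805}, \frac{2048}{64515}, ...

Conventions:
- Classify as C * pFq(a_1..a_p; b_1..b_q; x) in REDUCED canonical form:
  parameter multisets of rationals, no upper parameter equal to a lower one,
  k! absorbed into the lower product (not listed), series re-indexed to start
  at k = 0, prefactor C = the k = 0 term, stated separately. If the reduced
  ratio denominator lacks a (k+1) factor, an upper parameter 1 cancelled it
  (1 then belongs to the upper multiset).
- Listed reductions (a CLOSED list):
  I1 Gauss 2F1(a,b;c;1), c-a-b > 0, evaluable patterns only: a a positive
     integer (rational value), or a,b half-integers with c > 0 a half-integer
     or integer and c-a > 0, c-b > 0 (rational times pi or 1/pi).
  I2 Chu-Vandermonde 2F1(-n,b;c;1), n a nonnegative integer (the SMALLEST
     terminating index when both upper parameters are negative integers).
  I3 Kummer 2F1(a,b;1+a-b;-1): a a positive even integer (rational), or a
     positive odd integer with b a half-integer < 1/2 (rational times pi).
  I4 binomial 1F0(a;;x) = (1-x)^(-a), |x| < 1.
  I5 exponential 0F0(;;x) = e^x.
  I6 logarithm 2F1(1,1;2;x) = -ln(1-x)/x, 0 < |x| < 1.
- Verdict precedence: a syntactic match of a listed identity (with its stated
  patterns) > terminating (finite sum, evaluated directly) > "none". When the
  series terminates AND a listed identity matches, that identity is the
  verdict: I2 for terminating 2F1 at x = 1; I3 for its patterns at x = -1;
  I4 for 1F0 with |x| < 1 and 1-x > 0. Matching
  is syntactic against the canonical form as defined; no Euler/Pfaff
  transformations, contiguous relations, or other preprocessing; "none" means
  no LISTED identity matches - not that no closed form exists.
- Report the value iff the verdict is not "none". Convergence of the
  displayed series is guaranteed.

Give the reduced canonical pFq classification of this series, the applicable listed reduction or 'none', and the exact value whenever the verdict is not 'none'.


x = \frac{2}{3} here; the reduced form reads 2F1, upper {1, 1}, lower {\frac{5}{6}}, C = \frac{1}{9}. Verdict: none - this 2F1 at x = \frac{2}{3} matches no listed pattern, and upper {1, 1} holds no stopper.

Key observation: from the first term \frac{1}{9}: the factorial ratio (prefactor 1/9) (k+a-1)!/(a-1)! is a rising factorial (a)_k.
Consecutive-term ratio: r(k) = \frac{2}{3} * (k+1) (k+1) / [(k+\frac{5}{6}) (k+1)] - rational; roots negated = parameters, x = \frac{2}{3}, C = \frac{1}{9}.


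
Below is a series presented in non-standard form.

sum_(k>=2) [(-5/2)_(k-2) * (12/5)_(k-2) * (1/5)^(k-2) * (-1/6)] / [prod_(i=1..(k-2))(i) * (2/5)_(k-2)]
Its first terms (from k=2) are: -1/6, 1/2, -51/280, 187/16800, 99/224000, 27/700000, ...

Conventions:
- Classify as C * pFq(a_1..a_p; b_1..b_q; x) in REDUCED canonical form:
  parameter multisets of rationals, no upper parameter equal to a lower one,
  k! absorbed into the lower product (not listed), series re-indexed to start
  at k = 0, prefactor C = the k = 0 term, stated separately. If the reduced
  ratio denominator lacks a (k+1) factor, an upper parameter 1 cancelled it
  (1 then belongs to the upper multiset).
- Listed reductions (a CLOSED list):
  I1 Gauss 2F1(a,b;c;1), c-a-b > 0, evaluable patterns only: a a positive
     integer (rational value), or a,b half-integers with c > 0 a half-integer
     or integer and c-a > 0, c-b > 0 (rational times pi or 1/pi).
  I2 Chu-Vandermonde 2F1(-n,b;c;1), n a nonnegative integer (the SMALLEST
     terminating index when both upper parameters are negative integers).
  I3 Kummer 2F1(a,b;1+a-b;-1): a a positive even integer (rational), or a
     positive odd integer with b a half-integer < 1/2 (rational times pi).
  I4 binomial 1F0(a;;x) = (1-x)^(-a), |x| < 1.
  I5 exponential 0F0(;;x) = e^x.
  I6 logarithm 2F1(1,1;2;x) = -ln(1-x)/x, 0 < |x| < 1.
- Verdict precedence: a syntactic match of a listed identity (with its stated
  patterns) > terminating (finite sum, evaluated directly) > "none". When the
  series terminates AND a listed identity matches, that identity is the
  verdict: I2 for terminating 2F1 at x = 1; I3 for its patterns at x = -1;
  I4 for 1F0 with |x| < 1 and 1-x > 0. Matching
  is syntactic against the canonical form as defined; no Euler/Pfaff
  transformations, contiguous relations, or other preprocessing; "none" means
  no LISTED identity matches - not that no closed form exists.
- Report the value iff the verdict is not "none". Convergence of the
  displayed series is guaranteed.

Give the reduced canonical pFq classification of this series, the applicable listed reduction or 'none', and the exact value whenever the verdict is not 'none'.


Structural cue: t_0 = -1/6 here, and the product of the first k integers (prefactor -1/6) is k!.
Consecutive-term ratio: r(k) = (1/5) * (k-5/2) (k+12/5) / [(k+2/5) (k+1)] - rational in k, leading ratio (1/5); with t_0 = -1/6, classification follows.

Canonical form: C = -1/6 times 2F1 with upper {-5/2, 12/5}, lower {2/5}, x = 1/5. Verdict: no listed reduction: x = 1/5 and upper {-5/2, 12/5} fail every I1-I6 pattern.


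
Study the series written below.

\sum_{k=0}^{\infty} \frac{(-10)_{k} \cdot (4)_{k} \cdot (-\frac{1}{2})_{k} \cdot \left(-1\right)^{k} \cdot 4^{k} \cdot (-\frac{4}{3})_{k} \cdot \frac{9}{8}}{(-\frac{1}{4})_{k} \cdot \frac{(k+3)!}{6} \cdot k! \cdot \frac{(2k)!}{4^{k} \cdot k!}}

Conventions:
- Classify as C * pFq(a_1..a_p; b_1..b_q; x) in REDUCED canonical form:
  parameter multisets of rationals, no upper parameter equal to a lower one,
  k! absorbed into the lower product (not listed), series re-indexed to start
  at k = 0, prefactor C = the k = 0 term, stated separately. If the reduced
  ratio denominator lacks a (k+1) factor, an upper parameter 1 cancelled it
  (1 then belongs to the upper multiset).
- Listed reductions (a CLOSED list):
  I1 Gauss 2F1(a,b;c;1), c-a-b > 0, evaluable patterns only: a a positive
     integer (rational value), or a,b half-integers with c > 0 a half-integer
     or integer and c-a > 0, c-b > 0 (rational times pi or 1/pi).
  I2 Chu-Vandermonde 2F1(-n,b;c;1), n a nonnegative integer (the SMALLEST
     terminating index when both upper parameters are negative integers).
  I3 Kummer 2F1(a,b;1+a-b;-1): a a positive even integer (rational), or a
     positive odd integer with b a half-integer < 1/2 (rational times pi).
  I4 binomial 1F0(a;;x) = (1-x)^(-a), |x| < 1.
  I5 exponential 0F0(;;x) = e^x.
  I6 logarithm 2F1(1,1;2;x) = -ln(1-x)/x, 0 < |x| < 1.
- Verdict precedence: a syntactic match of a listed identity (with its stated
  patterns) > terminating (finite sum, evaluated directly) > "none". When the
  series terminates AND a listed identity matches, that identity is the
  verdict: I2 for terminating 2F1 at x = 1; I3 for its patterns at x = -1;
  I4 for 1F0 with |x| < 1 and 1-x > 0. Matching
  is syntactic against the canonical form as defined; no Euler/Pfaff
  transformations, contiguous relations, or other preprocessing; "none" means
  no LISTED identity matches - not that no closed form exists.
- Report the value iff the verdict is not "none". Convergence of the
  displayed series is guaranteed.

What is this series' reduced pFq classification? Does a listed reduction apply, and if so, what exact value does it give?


The series (x = -4) is 3F2: upper {-10, -\frac{4}{3}, -\frac{1}{2}}, lower {-\frac{1}{4}, \frac{1}{2}}, prefactor \frac{9}{8}. Verdict: terminating. (-10)_k vanishes past k = 10, leaving a 11-term sum, computed directly. Hence: \frac{567033033383335733299}{3286223580151512}.

Key observation: t_0 being \frac{9}{8}, the parameter 4 appears in both the upper and lower lists and cancels.
Step ratio: r(k) = -4 * (k-10) (k-\frac{4}{3}) (k-\frac{1}{2}) / [(k-\frac{1}{4}) (k+\frac{1}{2}) (k+1)] - poly over poly, x = -4 from leading terms; C = \frac{9}{8} at k = 0.


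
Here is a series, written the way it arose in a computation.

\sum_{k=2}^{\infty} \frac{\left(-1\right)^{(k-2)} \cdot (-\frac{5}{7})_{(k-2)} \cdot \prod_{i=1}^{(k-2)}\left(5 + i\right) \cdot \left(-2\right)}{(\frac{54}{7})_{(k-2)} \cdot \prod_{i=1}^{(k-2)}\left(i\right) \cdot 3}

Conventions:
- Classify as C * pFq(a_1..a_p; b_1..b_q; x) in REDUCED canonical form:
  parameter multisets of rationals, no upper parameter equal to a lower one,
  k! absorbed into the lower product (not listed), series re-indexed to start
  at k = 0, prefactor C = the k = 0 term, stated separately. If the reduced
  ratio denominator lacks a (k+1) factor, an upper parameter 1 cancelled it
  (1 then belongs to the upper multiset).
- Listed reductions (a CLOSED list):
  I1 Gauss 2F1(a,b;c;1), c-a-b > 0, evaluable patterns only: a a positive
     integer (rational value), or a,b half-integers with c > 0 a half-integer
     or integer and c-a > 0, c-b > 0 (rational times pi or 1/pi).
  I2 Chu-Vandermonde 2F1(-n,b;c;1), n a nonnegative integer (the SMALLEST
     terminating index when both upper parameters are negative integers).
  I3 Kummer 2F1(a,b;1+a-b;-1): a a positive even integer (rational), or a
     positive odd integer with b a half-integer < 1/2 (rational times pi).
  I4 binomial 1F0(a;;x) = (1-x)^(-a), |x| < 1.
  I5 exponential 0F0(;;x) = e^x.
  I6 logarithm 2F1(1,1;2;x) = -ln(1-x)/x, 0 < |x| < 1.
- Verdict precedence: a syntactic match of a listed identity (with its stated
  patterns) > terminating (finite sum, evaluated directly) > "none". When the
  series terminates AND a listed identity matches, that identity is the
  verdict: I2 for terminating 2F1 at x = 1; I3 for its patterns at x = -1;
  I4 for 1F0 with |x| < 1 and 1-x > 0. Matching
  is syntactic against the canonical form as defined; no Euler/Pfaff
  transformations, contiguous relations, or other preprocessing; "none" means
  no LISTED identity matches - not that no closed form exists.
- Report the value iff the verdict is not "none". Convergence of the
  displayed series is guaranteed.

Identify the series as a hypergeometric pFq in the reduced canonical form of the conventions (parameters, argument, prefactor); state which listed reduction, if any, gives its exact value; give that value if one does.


Reduced: x = -1, 2F1, upper = {-\frac{5}{7}, 6}, lower = {\frac{54}{7}}, C = -\frac{2}{3}. Verdict: Kummer (I3) applies (x = -1; c = \frac{54}{7} equals 1+a-b for upper {-\frac{5}{7}, 6}: listed pattern). Value: -\frac{1034}{1029}.

Key observation: with t_0 = -\frac{2}{3}, the product of the first k integers (C = -2/3) is k!.
Adjacent-term ratio: r(k) = -1 * (k-\frac{5}{7}) (k+6) / [(k+\frac{54}{7}) (k+1)] - rational in k. x = -1; t_0 = -\frac{2}{3}; negate the roots.


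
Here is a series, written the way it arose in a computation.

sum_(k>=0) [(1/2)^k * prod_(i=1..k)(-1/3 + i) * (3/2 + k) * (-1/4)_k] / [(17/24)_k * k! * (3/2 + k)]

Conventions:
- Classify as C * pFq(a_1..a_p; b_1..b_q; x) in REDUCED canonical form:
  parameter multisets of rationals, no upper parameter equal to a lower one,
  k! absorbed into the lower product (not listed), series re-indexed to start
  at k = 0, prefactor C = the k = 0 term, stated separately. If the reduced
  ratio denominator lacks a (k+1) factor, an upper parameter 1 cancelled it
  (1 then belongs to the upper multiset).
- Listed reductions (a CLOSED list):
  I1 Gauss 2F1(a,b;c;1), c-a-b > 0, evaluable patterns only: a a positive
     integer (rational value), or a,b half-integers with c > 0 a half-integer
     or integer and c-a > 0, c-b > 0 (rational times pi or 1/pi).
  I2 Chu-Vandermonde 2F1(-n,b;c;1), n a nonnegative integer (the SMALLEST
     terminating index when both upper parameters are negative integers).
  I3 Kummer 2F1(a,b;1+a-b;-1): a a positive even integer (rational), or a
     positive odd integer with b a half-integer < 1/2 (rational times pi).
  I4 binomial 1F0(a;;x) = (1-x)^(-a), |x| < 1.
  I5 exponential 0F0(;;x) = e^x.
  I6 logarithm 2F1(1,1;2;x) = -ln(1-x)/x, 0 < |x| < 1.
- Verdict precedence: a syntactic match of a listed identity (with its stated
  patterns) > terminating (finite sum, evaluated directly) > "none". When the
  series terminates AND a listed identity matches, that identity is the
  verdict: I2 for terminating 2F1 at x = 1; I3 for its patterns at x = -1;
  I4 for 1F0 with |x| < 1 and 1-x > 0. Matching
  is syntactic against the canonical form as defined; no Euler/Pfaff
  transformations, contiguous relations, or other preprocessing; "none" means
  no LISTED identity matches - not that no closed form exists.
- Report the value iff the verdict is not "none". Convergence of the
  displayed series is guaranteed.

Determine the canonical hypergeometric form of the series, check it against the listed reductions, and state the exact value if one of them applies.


Prefactor 1, argument 1/2: 2F1 with upper {-1/4, 2/3} over lower {17/24}. Verdict: none here - no I1-I6 shape fits x = 1/2 with lower {17/24}.

The tell: with t_0 = 1, the running product (C = 1, x = 1/2) telescopes to a rising factorial.
Term ratio: r(k) = (1/2) * (k-1/4) (k+2/3) / [(k+17/24) (k+1)] - poly over poly, x = (1/2) from leading terms; C = 1 at k = 0.


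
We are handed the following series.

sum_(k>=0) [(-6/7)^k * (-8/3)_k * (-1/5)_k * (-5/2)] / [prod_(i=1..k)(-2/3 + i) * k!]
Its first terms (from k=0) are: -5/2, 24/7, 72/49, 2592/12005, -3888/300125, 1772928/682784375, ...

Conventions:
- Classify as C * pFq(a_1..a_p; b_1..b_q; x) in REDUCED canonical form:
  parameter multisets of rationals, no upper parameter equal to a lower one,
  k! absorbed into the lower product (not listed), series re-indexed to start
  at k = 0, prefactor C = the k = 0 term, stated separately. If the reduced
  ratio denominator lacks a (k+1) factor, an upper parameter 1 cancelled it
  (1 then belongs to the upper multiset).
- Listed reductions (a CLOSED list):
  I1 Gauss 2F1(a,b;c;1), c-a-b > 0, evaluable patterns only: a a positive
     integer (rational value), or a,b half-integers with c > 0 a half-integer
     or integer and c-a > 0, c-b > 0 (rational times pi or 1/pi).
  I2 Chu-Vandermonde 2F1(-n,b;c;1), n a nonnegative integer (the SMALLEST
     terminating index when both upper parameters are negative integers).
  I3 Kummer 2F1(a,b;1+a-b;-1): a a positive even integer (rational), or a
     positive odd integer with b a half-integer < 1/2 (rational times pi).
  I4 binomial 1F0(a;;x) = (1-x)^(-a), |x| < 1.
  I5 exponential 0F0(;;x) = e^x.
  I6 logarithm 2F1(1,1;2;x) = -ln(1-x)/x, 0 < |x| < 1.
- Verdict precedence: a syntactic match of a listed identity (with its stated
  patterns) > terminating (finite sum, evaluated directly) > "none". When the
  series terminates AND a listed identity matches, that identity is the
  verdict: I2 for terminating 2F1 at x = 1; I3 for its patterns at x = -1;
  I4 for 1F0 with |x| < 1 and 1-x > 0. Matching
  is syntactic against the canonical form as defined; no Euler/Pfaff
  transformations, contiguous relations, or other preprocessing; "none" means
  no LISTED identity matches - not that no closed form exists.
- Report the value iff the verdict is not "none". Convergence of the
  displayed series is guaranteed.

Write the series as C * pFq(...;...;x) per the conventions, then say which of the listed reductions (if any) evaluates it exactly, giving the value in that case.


Classification (C = -5/2): 2F1 with upper {-8/3, -1/5}, lower {1/3}, argument x = -6/7. Verdict: none - this 2F1 at x = -6/7 matches no listed pattern, and upper {-8/3, -1/5} holds no stopper.

The tell: t_0 = -5/2 here, and the lower running product (C = -5/2, x = -6/7) is a rising factorial.
Consecutive-term ratio: r(k) = (-6/7) * (k-8/3) (k-1/5) / [(k+1/3) (k+1)] - poly over poly, x = (-6/7) from leading terms; C = -5/2 at k = 0.


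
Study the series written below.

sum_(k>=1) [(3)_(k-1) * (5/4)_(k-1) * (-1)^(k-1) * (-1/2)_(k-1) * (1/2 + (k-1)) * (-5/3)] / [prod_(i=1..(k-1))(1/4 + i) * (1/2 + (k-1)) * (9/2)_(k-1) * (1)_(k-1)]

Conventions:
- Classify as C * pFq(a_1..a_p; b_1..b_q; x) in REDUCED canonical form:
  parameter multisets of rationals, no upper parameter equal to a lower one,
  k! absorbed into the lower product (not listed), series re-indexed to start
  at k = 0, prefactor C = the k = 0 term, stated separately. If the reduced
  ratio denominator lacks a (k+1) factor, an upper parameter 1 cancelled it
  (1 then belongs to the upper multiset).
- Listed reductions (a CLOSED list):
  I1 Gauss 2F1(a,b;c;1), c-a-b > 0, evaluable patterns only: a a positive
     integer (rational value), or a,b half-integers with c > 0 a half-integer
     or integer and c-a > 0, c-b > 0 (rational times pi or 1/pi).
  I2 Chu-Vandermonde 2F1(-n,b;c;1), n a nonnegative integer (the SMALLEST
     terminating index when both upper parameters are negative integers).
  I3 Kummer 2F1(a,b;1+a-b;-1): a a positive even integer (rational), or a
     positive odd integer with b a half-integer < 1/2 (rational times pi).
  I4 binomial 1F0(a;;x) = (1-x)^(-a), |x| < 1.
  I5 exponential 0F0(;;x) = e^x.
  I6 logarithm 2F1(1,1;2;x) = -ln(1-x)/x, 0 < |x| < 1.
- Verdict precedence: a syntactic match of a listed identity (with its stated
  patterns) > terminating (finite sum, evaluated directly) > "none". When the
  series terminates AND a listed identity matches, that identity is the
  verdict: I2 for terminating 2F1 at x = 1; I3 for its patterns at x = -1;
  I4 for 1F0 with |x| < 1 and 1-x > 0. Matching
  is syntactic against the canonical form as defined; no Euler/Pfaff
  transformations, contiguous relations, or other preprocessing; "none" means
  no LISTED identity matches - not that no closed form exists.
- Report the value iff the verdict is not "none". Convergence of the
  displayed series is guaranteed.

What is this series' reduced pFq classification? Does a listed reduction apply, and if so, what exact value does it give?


With C = -5/3: the canonical form is 2F1(-1/2, 3; 9/2; -1). Verdict: Kummer's theorem (I3) applies (x = -1; c = 9/2 equals 1+a-b for upper {-1/2, 3}: listed pattern). Value: (-175/256) * pi.

Key step: t_0 = -5/3 here, and k + 1/2 divides numerator and denominator alike; C = -5/3, x = -1 after cancelling.
Step ratio: r(k) = (-1) * (k-1/2) (k+3) / [(k+9/2) (k+1)] - rational in k, leading ratio (-1); with t_0 = -5/3, classification follows.


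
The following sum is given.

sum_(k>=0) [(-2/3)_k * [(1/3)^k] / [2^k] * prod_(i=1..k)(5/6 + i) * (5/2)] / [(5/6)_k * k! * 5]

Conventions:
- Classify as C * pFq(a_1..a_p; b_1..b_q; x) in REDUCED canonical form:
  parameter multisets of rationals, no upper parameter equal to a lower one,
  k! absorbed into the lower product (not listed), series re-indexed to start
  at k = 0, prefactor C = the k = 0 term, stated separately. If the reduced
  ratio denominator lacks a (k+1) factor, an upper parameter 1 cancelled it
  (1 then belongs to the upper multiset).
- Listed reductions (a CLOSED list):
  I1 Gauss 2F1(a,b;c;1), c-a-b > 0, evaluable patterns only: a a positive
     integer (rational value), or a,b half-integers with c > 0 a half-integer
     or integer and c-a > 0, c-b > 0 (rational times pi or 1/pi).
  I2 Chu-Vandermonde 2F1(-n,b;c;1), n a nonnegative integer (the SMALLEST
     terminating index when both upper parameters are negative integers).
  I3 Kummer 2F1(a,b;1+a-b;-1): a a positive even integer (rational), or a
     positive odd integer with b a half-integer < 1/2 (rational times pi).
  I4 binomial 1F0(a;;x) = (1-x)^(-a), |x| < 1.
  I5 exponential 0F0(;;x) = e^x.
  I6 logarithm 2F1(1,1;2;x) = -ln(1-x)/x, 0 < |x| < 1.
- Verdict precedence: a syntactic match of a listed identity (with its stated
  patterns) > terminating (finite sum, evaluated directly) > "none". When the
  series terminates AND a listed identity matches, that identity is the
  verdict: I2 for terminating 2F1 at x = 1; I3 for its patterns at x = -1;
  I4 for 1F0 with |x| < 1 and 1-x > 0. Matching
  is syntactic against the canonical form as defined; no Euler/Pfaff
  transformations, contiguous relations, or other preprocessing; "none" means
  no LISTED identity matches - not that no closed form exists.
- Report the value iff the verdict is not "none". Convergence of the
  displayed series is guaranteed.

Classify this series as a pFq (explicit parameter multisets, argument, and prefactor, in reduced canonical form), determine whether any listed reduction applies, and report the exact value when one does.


x = 1/6 here; the reduced form reads 2F1, upper {-2/3, 11/6}, lower {5/6}, C = 1/2. Verdict: none here - no I1-I6 shape fits x = 1/6 with lower {5/6}.

Key step: with t_0 = 1/2, the two k-th powers (C = 1/2) combine into one argument.
Step ratio: r(k) = (1/6) * (k-2/3) (k+11/6) / [(k+5/6) (k+1)] - poly over poly, x = (1/6) from leading terms; C = 1/2 at k = 0.


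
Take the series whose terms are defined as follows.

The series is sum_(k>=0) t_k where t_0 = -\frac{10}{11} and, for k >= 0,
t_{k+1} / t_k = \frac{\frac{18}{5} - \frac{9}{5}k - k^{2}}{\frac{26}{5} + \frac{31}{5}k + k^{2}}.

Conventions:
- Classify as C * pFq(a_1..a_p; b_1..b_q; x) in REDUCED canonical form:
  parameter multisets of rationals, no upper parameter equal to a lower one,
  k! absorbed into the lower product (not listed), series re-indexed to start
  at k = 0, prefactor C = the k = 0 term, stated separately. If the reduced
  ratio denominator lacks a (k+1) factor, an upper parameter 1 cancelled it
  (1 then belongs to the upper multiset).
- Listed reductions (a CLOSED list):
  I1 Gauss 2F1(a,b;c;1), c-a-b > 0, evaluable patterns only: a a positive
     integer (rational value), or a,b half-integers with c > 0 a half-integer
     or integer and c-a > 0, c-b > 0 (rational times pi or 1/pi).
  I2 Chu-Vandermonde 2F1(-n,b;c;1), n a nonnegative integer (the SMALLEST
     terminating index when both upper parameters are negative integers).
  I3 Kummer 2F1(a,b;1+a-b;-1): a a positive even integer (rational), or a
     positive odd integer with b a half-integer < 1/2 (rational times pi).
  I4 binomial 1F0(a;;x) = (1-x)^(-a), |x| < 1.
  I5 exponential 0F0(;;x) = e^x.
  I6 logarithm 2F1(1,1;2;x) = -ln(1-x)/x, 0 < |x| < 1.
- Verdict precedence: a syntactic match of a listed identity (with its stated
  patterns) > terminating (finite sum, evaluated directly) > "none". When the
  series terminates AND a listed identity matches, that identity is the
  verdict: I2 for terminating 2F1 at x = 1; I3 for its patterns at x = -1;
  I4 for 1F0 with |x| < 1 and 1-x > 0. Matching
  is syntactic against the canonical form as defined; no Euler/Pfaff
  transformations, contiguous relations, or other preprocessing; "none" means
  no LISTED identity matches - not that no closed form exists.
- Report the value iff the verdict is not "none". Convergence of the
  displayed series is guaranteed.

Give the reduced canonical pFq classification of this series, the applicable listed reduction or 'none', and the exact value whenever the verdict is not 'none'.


Structural cue: with t_0 = -\frac{10}{11}, roots of the ratio polynomials (C = -10/11, x = -1) are the negated parameters.
Step ratio: r(k) = -1 * (k-\frac{6}{5}) (k+3) / [(k+\frac{26}{5}) (k+1)] ; factor over Q: parameters, x = -1, and C = -\frac{10}{11}.

Canonical form: C = -\frac{10}{11} times 2F1 with upper {-\frac{6}{5}, 3}, lower {\frac{26}{5}}, x = -1. Verdict: none. No listed pattern accepts 2F1(-\frac{6}{5}, 3; \frac{26}{5}; -1).


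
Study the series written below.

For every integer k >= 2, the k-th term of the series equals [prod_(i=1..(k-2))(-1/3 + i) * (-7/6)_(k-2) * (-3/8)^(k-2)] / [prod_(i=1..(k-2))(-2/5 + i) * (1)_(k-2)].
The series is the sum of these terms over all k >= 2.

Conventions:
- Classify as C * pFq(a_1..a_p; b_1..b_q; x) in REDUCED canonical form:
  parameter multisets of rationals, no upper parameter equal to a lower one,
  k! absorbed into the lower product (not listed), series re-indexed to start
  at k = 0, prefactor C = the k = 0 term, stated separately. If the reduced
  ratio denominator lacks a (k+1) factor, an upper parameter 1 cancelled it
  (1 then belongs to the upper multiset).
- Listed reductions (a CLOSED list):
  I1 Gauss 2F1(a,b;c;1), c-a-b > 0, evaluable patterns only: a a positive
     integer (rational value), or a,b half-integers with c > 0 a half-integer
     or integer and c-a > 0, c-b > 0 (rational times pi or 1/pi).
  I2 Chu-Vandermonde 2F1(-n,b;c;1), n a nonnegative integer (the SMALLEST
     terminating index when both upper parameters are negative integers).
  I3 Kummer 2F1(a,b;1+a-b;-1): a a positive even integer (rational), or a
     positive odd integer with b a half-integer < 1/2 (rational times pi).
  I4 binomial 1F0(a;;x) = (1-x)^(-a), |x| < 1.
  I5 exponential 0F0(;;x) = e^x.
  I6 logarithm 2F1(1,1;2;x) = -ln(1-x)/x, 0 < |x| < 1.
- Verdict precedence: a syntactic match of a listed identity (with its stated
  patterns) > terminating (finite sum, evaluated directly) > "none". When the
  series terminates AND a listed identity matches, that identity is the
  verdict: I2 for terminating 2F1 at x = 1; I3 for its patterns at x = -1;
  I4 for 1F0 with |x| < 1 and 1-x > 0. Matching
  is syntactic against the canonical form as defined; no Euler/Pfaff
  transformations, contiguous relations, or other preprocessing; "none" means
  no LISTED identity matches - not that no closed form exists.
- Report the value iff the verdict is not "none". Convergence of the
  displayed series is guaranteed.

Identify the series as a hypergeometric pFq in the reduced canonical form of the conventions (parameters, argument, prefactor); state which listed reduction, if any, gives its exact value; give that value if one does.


Prefactor 1, argument -3/8: 2F1 with upper {-7/6, 2/3} over lower {3/5}. Verdict: none. Every listed pattern misses the 2F1 form at -3/8, upper {-7/6, 2/3}.

Key observation: from the first term 1: the lower running product (C = 1, x = -3/8) is a rising factorial.
Adjacent-term ratio: r(k) = (-3/8) * (k-7/6) (k+2/3) / [(k+3/5) (k+1)] - poly over poly, x = (-3/8) from leading terms; C = 1 at k = 0.


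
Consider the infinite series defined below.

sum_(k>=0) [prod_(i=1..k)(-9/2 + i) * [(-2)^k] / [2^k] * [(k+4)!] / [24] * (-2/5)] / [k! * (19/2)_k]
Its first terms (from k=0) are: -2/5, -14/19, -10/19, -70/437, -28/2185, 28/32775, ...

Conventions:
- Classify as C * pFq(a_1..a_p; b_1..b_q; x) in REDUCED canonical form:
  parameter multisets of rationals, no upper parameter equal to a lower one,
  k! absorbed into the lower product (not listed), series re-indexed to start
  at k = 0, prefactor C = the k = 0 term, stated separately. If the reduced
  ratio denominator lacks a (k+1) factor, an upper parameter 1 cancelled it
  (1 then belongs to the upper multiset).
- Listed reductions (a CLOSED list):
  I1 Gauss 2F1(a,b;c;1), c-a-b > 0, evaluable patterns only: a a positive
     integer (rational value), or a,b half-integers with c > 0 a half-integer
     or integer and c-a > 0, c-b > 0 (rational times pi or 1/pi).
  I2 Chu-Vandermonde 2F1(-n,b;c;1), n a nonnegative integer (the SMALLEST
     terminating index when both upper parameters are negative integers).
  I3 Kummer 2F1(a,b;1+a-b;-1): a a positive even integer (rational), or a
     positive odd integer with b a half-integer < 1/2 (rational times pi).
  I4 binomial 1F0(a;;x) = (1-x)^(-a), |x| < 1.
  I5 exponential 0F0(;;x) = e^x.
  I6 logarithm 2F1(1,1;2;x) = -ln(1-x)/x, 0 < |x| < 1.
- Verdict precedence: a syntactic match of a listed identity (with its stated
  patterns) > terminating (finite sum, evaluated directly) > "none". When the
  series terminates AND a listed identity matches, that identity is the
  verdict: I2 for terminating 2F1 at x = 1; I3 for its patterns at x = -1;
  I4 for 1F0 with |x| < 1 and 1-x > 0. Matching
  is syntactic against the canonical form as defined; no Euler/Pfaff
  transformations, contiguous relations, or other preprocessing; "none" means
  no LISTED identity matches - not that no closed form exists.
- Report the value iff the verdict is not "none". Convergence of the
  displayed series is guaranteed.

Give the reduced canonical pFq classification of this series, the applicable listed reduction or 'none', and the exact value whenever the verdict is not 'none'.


Prefactor -2/5, argument -1: 2F1 with upper {-7/2, 5} over lower {19/2}. Verdict: Kummer (I3) fires (x = -1; c = 19/2 equals 1+a-b for upper {-7/2, 5}: listed pattern). Its exact value is (-153153/262144) * pi.

Structural cue: t_0 = -2/5 here, and the factorial ratio (C = -2/5) (k+a-1)!/(a-1)! is a rising factorial (a)_k.
Adjacent-term ratio: r(k) = (-1) * (k-7/2) (k+5) / [(k+19/2) (k+1)] ; factor over Q: parameters, x = (-1), and C = -2/5.


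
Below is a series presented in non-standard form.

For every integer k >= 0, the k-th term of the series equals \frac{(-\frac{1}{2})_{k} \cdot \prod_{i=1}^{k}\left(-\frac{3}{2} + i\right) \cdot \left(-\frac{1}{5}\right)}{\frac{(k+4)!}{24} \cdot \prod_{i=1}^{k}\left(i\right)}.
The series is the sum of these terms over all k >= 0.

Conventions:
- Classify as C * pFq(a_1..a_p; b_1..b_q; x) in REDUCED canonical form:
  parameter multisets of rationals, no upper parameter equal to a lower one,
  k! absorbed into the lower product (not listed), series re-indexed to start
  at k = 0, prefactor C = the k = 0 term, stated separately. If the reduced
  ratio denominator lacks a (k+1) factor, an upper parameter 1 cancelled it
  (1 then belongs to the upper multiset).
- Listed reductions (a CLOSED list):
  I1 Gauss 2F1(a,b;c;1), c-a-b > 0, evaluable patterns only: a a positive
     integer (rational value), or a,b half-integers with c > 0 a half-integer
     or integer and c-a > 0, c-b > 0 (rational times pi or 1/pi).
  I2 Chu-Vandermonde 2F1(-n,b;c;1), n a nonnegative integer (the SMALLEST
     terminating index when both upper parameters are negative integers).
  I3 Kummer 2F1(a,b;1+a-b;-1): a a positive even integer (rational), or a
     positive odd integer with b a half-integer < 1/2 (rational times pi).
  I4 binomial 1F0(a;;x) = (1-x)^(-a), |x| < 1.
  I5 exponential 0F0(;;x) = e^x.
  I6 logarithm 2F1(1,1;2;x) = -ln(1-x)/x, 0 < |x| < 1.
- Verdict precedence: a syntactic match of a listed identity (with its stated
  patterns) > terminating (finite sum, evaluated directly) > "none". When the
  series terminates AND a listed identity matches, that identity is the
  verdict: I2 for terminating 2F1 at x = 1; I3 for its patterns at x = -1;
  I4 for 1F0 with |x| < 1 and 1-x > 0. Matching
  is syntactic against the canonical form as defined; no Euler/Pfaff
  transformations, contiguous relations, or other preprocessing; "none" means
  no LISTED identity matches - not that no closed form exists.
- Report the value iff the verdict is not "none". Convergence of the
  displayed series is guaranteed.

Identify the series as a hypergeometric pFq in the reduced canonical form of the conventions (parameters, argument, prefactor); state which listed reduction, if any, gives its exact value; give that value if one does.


At argument 1: a 2F1 with upper {-\frac{1}{2}, -\frac{1}{2}}, lower {5}, scaled by C = -\frac{1}{5}. Verdict: Gauss's theorem I1 (half-integer case) matches (x = 1; upper {-\frac{1}{2}, -\frac{1}{2}} half-integers, c = 5 in the evaluable pattern). Value: \left(-\frac{65536}{99225}\right) / \pi.

Structural cue: x = 1 and the running product (C = -1/5, x = 1) telescopes to a rising factorial.
Consecutive-term ratio: r(k) = 1 * (k-\frac{1}{2}) (k-\frac{1}{2}) / [(k+5) (k+1)] - rational in k, leading ratio 1; with t_0 = -\frac{1}{5}, classification follows.


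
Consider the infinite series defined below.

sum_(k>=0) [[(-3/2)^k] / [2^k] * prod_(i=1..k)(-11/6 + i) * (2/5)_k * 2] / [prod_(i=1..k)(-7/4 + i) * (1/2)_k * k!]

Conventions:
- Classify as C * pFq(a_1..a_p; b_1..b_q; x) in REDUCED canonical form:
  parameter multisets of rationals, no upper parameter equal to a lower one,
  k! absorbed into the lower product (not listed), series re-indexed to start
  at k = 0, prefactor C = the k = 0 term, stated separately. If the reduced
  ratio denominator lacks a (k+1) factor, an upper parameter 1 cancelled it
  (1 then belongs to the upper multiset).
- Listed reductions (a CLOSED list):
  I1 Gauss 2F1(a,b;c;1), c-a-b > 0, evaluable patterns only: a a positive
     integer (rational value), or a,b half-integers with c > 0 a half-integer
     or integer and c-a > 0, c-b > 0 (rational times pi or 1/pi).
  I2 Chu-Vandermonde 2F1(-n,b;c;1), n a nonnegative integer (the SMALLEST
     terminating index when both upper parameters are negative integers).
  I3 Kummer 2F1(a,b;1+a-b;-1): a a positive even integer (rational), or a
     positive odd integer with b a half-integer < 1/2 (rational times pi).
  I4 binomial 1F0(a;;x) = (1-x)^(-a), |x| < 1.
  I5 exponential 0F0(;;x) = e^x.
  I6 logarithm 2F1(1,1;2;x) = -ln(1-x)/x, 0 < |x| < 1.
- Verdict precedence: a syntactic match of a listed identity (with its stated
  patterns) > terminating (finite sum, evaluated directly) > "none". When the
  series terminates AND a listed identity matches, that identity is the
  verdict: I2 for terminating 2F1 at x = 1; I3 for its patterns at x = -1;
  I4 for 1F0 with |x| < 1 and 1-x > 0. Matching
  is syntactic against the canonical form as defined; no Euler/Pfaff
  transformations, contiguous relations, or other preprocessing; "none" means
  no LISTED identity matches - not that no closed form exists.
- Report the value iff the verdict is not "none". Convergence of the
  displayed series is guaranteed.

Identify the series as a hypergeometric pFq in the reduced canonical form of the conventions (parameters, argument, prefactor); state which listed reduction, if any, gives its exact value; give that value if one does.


At argument -3/4: a 2F2 with upper {-5/6, 2/5}, lower {-3/4, 1/2}, scaled by C = 2. Verdict: none (x = -3/4): each listed identity misses the multisets {-5/6, 2/5} ; {-3/4, 1/2}.

Key observation: t_0 being 2, the running product (prefactor 2) telescopes to a rising factorial.
Term ratio: r(k) = (-3/4) * (k-5/6) (k+2/5) / [(k-3/4) (k+1/2) (k+1)] - rational in k. x = (-3/4); t_0 = 2; negate the roots.
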